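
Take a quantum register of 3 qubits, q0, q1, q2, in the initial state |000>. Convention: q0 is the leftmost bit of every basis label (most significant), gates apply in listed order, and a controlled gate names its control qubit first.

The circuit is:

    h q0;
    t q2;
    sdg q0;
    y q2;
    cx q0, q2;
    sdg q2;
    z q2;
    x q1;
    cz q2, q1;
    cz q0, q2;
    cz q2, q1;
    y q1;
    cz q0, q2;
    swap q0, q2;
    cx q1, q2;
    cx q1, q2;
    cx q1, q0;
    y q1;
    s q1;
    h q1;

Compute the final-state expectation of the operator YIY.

The expectation value of YIY is -1.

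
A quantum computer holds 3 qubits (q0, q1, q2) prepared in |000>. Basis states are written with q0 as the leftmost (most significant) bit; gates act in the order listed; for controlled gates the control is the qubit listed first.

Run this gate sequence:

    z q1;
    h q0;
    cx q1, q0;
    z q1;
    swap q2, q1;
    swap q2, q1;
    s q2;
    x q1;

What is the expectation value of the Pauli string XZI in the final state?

The observable XZI averages to -1.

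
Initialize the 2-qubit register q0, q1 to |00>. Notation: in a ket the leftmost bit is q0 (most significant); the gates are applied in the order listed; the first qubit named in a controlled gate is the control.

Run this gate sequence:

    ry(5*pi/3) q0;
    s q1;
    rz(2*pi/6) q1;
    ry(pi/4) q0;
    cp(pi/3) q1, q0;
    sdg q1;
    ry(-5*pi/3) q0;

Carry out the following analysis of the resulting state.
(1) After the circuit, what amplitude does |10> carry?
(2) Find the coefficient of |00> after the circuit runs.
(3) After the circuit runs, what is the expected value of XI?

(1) The amplitude on |10> is -sqrt(2 - sqrt(2))*exp(5*I*pi/6)/2.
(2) The final state's coefficient on |00> equals -sqrt(sqrt(2) + 2)*exp(5*I*pi/6)/2.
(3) In the final state, XI has expectation sqrt(2)/2.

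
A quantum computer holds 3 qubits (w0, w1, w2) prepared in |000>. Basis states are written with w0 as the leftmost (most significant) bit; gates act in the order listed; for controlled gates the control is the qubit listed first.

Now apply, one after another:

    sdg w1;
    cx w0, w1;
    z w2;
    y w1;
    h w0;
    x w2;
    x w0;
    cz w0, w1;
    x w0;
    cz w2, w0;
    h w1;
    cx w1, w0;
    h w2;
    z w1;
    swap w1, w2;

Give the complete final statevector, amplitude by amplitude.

After the circuit, the state carries amplitude -sqrt(2)*I/4 on |000>, -sqrt(2)*I/4 on |001>, sqrt(2)*I/4 on |010>, sqrt(2)*I/4 on |011>, -sqrt(2)*I/4 on |100>, -sqrt(2)*I/4 on |101>, sqrt(2)*I/4 on |110>, sqrt(2)*I/4 on |111>.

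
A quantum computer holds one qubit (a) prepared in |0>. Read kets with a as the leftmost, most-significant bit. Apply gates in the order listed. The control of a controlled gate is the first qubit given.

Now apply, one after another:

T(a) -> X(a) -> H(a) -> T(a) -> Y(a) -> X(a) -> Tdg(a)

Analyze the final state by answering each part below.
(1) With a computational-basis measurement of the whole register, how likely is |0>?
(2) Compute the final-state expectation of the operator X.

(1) The probability of measuring |0> is 1/2.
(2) In the final state, X has expectation 1.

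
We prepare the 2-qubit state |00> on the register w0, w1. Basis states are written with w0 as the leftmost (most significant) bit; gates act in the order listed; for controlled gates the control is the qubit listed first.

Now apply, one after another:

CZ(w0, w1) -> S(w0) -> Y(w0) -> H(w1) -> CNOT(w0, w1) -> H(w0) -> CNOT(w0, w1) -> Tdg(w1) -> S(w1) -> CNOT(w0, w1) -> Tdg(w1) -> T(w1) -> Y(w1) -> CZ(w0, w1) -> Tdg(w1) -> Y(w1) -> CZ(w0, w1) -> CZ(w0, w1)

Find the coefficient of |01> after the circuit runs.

The final state's coefficient on |01> equals exp(3*I*pi/4)/2.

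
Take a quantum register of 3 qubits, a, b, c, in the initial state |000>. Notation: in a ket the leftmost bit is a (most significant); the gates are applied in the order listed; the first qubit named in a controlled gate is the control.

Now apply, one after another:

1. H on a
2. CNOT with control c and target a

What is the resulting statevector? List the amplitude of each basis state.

The final amplitudes are sqrt(2)/2 on |000>, sqrt(2)/2 on |100>, and 0 on every other basis state.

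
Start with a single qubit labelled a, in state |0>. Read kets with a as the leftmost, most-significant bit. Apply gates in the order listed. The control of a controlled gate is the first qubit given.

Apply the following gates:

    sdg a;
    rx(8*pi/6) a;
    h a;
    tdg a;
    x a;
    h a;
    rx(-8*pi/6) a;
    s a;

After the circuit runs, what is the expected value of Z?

The observable Z averages to -sqrt(2)/4 + sqrt(6)/4.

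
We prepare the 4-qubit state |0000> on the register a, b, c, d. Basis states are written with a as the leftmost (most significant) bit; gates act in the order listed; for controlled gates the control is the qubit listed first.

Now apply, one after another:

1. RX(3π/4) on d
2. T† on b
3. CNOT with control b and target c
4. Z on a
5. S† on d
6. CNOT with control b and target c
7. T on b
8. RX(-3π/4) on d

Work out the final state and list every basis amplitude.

The resulting statevector has amplitude (1 - I)*(2 - sqrt(2)*I)/4 on |0000>, sqrt(2)*(-1 + I)/4 on |0001>, and 0 on every other basis state.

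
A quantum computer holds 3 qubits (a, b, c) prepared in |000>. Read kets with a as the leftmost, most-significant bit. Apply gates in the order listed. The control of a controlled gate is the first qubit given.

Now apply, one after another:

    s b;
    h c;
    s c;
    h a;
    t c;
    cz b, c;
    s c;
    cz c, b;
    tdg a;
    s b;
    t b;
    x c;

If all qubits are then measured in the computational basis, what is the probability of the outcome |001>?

The probability of measuring |001> is 1/4.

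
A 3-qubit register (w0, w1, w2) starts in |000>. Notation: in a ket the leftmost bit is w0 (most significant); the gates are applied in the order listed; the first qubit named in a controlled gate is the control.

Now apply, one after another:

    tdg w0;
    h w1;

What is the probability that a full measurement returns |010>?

The probability of measuring |010> is 1/2.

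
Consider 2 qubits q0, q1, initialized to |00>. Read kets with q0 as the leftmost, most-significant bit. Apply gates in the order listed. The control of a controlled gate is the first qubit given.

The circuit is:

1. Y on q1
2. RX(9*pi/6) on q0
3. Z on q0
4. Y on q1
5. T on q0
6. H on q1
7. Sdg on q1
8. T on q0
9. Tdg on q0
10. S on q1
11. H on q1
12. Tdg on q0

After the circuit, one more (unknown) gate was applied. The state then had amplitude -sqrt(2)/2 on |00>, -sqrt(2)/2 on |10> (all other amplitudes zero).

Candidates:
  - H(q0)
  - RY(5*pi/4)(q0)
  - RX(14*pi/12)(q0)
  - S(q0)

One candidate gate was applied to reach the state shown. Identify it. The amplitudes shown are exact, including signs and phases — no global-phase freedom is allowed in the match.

It was S(q0) that produced the state shown.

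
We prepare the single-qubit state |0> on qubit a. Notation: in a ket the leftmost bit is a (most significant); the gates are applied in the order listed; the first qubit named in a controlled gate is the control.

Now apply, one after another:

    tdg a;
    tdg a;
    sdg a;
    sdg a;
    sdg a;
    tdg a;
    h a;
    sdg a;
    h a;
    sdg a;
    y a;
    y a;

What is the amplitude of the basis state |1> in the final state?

The amplitude on |1> is 1/2 - I/2.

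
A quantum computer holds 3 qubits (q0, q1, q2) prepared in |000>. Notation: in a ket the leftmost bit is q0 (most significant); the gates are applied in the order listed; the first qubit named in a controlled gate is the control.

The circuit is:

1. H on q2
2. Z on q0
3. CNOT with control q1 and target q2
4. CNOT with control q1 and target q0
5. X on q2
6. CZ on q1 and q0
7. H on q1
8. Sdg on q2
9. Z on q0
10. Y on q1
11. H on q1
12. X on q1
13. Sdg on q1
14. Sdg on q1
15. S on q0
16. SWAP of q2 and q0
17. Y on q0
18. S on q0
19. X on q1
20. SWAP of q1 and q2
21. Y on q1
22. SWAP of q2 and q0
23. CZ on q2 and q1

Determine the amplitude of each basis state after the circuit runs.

After the circuit, the state carries amplitude -sqrt(2)/2 on |110>, sqrt(2)/2 on |111>, and 0 on every other basis state.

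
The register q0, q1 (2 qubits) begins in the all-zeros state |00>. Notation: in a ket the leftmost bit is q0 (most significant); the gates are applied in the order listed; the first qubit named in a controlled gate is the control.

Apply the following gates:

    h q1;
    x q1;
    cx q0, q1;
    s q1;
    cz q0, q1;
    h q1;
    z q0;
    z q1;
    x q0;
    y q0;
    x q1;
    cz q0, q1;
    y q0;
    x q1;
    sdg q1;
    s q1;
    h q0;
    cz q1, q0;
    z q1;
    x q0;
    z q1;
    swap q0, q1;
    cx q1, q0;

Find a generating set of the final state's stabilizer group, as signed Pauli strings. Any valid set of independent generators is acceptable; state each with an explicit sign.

The final state is stabilized by the group generated by -YI, -IY; other independent generating sets are equally valid.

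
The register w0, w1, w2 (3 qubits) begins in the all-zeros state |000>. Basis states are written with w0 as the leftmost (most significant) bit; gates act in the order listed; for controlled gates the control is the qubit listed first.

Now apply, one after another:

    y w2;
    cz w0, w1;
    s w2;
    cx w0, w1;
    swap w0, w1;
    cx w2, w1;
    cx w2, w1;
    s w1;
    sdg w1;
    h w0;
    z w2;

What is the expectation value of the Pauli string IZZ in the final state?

The observable IZZ averages to -1. Key observation: the block from step 8 through step 9 cancels to the identity and can be dropped.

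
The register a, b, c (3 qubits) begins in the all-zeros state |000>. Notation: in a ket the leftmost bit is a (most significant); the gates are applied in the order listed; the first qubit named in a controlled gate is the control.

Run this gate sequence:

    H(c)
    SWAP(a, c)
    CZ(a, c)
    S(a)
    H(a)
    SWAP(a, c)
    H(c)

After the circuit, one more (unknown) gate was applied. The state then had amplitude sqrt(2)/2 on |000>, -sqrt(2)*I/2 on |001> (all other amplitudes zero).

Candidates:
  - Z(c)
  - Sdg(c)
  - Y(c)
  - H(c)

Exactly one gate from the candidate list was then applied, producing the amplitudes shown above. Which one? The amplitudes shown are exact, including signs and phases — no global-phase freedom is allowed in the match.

The applied gate was Z(c).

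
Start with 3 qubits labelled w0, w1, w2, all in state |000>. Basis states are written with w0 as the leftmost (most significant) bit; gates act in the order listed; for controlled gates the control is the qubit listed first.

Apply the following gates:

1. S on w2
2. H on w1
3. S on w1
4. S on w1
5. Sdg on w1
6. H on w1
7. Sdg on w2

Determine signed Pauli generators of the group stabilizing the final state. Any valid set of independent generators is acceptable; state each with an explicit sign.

The stabilizer group can be generated by -IYI, +ZII, +IIZ, among other valid generating sets.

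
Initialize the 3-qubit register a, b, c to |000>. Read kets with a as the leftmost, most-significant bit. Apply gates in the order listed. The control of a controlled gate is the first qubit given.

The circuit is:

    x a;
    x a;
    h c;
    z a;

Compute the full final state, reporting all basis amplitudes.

The final amplitudes are sqrt(2)/2 on |000>, sqrt(2)/2 on |001>, and 0 on every other basis state.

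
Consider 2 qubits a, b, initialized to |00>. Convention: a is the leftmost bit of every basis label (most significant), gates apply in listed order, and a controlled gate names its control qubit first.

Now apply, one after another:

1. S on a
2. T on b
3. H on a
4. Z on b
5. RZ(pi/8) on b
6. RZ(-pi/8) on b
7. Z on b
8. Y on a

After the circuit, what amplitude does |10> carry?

|10> carries amplitude sqrt(2)*I/2 in the final state. Key observation: steps 4-7 multiply out to the identity, so the circuit reduces to the remaining gates.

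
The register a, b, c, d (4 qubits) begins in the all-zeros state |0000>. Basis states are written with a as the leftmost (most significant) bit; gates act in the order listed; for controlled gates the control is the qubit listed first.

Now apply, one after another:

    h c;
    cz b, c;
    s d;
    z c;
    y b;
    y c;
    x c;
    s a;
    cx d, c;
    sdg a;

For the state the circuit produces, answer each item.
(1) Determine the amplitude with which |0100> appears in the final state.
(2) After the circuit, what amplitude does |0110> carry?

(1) |0100> carries amplitude -sqrt(2)/2 in the final state.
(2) The amplitude on |0110> is -sqrt(2)/2.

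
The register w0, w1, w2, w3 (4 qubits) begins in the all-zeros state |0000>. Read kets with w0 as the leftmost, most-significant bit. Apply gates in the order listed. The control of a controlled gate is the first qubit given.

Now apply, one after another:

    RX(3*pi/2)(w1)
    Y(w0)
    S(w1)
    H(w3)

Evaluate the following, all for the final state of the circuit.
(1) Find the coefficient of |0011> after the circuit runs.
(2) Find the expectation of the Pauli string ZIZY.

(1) |0011> carries amplitude 0 in the final state.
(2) The observable ZIZY averages to 0.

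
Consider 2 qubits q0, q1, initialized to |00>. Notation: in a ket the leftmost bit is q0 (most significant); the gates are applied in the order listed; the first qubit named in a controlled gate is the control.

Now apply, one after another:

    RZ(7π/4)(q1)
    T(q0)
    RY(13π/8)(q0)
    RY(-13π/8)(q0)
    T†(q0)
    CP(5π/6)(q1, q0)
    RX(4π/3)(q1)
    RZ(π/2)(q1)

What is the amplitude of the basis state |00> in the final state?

|00> carries amplitude -exp(7*I*pi/8)/2 in the final state. Key observation: gates 2-5 undo each other exactly, leaving only the rest of the circuit to track.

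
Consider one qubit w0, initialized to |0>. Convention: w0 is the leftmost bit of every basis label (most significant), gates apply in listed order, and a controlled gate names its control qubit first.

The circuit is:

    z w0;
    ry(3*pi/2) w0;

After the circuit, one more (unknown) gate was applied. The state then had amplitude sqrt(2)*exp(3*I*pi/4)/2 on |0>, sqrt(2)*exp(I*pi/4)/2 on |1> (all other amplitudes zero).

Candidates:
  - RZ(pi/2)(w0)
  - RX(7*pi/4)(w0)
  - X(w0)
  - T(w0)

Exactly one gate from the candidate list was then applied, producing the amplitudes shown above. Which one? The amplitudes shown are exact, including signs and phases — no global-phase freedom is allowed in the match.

The unique candidate consistent with the amplitudes is RZ(pi/2)(w0).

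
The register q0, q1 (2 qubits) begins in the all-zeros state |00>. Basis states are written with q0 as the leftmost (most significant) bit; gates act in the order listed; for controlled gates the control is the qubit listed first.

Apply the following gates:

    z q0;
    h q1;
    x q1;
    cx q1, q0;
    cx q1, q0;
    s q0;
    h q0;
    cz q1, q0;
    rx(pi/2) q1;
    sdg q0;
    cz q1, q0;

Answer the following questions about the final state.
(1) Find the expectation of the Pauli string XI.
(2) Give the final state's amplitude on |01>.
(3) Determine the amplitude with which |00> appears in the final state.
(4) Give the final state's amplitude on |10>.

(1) The expectation value of XI is 1.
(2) The final state's coefficient on |01> equals sqrt(2)*(1 - I)/4.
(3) The final state's coefficient on |00> equals sqrt(2)*(1 - I)/4.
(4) |10> carries amplitude sqrt(2)*(1 - I)/4 in the final state.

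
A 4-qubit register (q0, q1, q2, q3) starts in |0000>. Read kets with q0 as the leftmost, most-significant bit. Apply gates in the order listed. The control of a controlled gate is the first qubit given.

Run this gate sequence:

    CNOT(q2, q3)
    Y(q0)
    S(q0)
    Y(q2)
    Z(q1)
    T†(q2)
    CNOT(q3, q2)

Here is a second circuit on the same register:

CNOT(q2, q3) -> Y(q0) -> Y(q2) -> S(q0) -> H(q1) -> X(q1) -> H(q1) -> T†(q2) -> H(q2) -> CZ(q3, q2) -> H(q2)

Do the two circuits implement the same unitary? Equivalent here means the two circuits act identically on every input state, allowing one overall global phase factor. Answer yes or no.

Yes: on every input state the two circuits agree up to one overall phase factor.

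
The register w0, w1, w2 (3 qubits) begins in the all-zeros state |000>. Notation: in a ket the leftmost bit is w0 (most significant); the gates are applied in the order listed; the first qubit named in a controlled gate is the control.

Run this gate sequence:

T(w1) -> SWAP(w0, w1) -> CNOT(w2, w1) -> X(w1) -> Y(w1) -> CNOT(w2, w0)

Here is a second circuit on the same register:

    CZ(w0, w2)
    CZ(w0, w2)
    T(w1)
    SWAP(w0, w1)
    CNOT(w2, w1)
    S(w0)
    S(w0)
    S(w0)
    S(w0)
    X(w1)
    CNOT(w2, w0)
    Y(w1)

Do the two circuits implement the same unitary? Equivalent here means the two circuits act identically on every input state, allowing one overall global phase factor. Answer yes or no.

Yes, they are equivalent — the unitaries differ by at most a global phase.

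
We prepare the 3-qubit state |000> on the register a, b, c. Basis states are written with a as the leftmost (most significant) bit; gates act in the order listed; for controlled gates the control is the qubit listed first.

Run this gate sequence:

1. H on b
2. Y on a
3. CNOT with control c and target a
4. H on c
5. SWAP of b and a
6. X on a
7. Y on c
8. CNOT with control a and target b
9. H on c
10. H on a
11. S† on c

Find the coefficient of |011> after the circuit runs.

The final state's coefficient on |011> equals -I/2.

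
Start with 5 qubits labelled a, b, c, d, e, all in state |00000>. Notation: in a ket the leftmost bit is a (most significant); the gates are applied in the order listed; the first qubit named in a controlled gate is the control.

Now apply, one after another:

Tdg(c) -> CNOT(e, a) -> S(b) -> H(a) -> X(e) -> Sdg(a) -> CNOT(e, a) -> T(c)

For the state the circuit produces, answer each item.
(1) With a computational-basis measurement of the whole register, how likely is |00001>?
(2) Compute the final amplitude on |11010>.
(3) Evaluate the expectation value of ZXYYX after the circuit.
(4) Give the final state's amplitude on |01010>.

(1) The probability of measuring |00001> is 1/2.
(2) |11010> carries amplitude 0 in the final state.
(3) The expectation value of ZXYYX is 0.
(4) The amplitude on |01010> is 0.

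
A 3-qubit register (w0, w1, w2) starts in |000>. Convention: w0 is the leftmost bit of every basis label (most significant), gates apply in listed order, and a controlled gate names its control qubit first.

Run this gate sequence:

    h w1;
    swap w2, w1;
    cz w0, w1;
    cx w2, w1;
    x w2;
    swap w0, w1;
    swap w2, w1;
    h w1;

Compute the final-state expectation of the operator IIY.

In the final state, IIY has expectation 0.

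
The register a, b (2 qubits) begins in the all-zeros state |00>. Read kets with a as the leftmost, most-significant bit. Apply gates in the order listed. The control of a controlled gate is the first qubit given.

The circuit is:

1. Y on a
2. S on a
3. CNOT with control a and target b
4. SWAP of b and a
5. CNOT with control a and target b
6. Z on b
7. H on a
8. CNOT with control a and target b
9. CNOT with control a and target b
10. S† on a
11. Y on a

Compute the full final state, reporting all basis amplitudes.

After the circuit, the state carries amplitude -sqrt(2)/2 on |00>, 0 on |01>, -sqrt(2)*I/2 on |10>, 0 on |11>.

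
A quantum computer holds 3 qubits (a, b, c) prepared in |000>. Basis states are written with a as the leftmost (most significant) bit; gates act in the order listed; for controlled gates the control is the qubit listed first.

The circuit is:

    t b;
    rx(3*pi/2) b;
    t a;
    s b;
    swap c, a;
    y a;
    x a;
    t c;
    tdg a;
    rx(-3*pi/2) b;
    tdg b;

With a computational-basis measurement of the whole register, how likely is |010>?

Outcome |010> occurs with probability 1/2.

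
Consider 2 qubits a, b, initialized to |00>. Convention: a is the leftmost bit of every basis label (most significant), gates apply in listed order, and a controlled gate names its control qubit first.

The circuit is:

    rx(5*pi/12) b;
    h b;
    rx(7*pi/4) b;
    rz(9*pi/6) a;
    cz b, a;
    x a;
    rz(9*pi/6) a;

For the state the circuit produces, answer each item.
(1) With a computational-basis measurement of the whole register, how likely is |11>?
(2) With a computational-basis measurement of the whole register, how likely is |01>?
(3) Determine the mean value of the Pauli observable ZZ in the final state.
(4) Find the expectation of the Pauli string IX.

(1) The probability of measuring |11> is sqrt(3)/8 + 5/8.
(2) A full measurement returns |01> with probability 0.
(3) The observable ZZ averages to 1/4 + sqrt(3)/4.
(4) The observable IX averages to -sqrt(2)/4 + sqrt(6)/4.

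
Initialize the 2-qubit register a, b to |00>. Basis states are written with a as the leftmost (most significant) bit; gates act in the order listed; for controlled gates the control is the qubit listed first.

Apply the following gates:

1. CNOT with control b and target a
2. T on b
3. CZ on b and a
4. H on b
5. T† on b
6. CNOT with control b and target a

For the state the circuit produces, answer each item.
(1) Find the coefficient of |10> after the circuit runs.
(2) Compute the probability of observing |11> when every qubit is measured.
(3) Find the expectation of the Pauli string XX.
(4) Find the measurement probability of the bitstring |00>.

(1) |10> carries amplitude 0 in the final state.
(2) Outcome |11> occurs with probability 1/2.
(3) The observable XX averages to sqrt(2)/2.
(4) A full measurement returns |00> with probability 1/2.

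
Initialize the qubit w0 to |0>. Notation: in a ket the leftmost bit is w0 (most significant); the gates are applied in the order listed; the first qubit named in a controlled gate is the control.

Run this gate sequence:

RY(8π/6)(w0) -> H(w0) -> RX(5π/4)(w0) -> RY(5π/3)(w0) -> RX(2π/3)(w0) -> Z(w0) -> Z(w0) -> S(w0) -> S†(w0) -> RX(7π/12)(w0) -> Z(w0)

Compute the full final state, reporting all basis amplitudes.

The resulting statevector has amplitude sqrt(2)/8 + sqrt(6)/8 + 3/8 + sqrt(3)*(-1 + I)/8 + 3*I/8 on |0>, -sqrt(6)/8 + sqrt(2)/8 + 3/8 + sqrt(3)*(1 - I)/8 + 3*I/8 on |1>.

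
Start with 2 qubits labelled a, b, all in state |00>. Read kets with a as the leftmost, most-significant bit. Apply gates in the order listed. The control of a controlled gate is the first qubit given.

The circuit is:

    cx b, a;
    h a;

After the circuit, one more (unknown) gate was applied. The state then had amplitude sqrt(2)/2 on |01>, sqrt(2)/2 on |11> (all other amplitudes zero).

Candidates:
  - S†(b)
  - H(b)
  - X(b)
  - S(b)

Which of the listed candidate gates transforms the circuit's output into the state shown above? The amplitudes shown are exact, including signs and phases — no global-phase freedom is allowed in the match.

The applied gate was X(b).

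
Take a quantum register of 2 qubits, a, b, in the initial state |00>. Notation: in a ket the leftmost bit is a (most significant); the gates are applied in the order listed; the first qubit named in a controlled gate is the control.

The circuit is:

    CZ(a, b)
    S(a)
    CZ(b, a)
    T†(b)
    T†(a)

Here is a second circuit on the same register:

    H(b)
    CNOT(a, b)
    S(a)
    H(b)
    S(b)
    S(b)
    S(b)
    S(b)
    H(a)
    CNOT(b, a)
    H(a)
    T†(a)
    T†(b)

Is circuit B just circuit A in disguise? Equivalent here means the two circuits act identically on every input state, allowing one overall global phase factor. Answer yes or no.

Yes, they are equivalent — the unitaries differ by at most a global phase.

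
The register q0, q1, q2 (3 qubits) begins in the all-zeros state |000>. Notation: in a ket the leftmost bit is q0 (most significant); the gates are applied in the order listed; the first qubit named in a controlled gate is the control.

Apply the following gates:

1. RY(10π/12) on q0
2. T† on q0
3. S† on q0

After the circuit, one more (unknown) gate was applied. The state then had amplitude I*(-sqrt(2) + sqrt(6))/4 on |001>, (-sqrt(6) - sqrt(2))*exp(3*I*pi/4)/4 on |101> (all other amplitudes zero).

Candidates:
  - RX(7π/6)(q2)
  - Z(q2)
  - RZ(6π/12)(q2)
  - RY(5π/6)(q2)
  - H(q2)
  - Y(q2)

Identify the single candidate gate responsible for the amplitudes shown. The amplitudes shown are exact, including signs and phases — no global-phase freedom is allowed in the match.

The unique candidate consistent with the amplitudes is Y(q2).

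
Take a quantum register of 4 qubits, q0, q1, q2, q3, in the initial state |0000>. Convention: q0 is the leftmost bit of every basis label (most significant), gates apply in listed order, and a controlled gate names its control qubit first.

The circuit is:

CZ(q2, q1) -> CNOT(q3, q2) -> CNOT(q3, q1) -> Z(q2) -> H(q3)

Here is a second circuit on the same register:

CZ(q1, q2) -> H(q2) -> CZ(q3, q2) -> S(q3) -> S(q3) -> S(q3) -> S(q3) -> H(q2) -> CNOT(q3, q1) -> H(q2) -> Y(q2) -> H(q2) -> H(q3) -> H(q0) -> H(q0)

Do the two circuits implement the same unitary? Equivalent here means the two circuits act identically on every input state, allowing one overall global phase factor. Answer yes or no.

No, they are not equivalent — no single phase factor reconciles the two unitaries.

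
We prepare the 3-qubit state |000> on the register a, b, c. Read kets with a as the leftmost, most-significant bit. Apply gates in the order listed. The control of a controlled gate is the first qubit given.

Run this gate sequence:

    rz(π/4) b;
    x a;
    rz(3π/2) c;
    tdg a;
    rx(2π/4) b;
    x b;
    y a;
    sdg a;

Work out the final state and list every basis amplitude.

The resulting statevector has amplitude -sqrt(2)*exp(7*I*pi/8)/2 on |000>, sqrt(2)*exp(3*I*pi/8)/2 on |010>, and 0 on every other basis state.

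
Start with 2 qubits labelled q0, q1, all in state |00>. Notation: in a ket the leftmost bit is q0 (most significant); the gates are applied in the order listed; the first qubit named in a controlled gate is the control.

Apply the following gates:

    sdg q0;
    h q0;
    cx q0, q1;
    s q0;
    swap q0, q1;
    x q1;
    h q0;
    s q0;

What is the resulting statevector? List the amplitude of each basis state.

The final amplitudes are I/2 on |00>, 1/2 on |01>, 1/2 on |10>, I/2 on |11>.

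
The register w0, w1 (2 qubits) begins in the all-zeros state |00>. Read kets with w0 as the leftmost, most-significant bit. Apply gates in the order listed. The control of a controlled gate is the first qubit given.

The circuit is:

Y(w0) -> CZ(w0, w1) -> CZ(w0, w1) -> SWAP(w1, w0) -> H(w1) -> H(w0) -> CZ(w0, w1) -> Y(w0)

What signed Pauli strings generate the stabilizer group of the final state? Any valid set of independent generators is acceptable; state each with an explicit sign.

One valid set of independent stabilizer generators is -XZ, +ZX (any independent generating set of the same group is equally correct).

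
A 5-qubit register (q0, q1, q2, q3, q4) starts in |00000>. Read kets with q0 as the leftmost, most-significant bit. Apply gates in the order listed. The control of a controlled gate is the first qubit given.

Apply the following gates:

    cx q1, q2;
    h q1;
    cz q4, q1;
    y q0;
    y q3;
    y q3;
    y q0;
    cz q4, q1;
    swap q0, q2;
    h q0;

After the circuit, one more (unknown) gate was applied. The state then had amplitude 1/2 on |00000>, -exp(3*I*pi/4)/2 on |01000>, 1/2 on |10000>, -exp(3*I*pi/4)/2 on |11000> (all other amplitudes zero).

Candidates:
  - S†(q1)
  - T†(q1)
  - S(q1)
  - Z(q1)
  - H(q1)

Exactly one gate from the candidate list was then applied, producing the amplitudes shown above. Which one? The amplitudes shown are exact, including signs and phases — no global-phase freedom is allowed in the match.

The applied gate was T†(q1). Key observation: gates 3-8 undo each other exactly, leaving only the rest of the circuit to track.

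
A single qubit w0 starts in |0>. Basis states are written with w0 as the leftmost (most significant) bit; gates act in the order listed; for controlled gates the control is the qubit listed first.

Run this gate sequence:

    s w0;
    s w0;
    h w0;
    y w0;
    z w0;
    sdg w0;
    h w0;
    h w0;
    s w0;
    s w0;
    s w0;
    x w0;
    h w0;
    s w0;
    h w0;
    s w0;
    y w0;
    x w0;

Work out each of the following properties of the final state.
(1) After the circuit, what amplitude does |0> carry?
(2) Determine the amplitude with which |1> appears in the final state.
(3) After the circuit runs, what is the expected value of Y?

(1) |0> carries amplitude -sqrt(2)*I/2 in the final state.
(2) |1> carries amplitude sqrt(2)/2 in the final state.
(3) The observable Y averages to 1.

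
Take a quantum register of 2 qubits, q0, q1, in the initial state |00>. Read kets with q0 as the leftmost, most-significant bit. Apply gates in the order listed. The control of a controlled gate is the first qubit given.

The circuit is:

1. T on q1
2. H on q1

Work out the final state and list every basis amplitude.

After the circuit, the state carries amplitude sqrt(2)/2 on |00>, sqrt(2)/2 on |01>, 0 on |10>, 0 on |11>.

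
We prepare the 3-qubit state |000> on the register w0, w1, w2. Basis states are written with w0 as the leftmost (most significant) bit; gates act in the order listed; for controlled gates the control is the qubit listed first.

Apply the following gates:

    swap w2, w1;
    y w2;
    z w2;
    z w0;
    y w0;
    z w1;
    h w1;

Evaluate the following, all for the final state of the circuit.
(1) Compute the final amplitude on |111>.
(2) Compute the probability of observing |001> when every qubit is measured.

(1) The amplitude on |111> is sqrt(2)/2.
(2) A full measurement returns |001> with probability 0.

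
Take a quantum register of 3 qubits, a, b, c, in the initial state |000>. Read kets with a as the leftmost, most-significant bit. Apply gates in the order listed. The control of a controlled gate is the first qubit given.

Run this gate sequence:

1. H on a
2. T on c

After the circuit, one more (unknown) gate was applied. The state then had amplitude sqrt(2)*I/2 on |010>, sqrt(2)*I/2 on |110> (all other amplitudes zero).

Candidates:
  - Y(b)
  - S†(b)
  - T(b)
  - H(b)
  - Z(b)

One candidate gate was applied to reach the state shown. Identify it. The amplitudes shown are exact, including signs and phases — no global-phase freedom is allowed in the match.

The unique candidate consistent with the amplitudes is Y(b).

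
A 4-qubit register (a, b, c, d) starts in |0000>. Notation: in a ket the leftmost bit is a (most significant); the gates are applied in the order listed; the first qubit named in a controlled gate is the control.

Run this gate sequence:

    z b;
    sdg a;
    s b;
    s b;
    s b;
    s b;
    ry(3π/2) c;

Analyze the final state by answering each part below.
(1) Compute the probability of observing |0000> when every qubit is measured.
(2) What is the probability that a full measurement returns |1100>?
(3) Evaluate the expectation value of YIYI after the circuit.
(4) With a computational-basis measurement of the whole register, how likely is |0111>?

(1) The probability of measuring |0000> is 1/2. Key observation: the block from step 3 through step 6 cancels to the identity and can be dropped.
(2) Outcome |1100> occurs with probability 0.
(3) The expectation value of YIYI is 0.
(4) The probability of measuring |0111> is 0.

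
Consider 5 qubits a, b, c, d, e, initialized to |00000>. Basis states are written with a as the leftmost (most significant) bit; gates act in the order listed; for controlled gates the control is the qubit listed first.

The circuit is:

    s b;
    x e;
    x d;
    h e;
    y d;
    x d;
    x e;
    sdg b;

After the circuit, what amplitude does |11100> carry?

The amplitude on |11100> is 0.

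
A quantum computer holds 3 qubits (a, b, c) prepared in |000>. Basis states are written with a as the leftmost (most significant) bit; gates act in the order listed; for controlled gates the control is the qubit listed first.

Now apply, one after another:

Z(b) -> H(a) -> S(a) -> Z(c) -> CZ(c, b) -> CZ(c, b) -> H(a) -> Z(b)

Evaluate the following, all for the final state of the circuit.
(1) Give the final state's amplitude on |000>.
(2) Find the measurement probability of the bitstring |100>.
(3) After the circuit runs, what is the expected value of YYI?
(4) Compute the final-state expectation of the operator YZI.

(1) The final state's coefficient on |000> equals 1/2 + I/2.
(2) Outcome |100> occurs with probability 1/2.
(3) The expectation value of YYI is 0.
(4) In the final state, YZI has expectation -1.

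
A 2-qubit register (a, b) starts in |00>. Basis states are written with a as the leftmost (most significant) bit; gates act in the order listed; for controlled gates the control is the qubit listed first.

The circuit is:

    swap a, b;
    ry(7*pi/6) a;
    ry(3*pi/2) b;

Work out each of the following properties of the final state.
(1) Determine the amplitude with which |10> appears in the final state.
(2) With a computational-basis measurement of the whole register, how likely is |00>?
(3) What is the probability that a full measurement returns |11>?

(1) The amplitude on |10> is -sqrt(3)/4 - 1/4.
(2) Outcome |00> occurs with probability 1/4 - sqrt(3)/8.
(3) A full measurement returns |11> with probability sqrt(3)/8 + 1/4.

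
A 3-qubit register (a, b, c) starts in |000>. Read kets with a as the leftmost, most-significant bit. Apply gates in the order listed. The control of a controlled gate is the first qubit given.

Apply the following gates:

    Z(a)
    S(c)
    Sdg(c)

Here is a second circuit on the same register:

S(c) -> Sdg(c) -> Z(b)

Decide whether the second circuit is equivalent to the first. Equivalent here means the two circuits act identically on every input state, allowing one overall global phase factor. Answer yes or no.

No: there is an input state on which the two circuits produce genuinely different outputs (not merely differing by a phase).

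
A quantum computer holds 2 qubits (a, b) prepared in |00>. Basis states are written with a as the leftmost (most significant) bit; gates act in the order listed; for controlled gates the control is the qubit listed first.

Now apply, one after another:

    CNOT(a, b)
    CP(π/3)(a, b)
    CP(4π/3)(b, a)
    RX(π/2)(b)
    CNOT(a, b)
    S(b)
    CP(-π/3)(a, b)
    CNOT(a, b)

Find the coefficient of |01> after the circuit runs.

The final state's coefficient on |01> equals sqrt(2)/2.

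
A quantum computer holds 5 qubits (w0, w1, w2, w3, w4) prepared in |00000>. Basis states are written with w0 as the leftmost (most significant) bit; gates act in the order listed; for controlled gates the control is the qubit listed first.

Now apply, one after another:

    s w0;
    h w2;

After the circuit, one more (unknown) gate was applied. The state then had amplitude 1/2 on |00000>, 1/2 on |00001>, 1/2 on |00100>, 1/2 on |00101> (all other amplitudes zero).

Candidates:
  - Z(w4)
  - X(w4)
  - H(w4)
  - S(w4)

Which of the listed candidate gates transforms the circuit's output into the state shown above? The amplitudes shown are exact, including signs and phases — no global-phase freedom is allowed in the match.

The applied gate was H(w4).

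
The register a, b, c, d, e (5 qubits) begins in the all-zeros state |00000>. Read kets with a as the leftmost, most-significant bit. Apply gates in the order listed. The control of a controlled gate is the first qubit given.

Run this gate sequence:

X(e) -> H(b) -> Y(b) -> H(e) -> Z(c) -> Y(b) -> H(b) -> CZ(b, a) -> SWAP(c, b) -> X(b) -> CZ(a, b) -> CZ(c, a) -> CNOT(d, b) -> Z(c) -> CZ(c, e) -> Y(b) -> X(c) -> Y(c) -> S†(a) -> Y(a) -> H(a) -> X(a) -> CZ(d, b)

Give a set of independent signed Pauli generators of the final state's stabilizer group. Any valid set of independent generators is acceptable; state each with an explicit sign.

The stabilizer group can be generated by -XIIII, -IIIIX, +IZIII, +IIZII, +IIIZI, among other valid generating sets.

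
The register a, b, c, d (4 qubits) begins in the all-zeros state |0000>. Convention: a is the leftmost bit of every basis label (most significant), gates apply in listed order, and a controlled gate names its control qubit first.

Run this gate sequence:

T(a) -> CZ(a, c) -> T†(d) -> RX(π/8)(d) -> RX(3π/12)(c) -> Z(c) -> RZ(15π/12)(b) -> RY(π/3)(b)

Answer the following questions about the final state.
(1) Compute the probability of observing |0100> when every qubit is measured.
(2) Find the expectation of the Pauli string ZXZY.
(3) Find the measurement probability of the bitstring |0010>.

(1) The probability of measuring |0100> is (sqrt(2) + 2)*(sqrt(sqrt(2) + 2) + 2)/64.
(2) In the final state, ZXZY has expectation -sqrt(12 - 6*sqrt(2))/8.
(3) The probability of measuring |0010> is 3*(2 - sqrt(2))*(sqrt(sqrt(2) + 2) + 2)/64.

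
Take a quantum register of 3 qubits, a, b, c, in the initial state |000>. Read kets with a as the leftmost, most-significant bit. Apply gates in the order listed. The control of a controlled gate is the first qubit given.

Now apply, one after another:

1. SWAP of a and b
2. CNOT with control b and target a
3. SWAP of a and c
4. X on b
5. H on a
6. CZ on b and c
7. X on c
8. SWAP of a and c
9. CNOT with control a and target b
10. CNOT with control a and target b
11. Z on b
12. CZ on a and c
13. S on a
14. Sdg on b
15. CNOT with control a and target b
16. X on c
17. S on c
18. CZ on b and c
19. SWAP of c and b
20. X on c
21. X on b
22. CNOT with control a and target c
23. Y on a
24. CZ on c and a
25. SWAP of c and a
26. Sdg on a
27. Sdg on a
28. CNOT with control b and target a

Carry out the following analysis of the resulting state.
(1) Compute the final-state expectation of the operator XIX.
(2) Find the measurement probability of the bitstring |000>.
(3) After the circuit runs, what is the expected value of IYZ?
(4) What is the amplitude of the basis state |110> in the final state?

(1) The observable XIX averages to 0. Key observation: steps 9-10 multiply out to the identity, so the circuit reduces to the remaining gates.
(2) The probability of measuring |000> is 1/2.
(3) The observable IYZ averages to 0.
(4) |110> carries amplitude -sqrt(2)*I/2 in the final state.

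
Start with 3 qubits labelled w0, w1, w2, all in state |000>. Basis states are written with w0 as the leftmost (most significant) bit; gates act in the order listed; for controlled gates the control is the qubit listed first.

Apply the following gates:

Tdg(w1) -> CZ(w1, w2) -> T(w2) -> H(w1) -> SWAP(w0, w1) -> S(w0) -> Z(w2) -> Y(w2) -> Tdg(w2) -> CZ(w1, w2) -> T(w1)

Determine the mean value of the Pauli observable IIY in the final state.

In the final state, IIY has expectation 0.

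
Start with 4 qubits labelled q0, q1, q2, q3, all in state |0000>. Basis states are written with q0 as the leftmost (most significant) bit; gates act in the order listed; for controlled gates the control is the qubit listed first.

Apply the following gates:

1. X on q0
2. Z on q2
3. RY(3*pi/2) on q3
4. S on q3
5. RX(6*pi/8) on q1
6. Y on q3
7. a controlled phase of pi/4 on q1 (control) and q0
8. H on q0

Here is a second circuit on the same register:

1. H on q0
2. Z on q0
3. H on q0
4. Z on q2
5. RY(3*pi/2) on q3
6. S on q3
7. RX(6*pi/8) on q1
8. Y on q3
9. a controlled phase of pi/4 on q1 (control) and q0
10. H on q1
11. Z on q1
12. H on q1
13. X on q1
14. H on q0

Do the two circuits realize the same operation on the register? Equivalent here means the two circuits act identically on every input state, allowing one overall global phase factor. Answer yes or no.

Yes — the two circuits implement the same unitary up to a global phase.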